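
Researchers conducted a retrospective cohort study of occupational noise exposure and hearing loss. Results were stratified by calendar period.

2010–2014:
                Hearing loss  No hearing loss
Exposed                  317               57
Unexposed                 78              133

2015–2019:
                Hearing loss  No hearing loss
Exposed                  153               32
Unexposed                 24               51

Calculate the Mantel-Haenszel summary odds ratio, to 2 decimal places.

OR_MH = Σ(aᵢdᵢ/nᵢ) / Σ(bᵢcᵢ/nᵢ), where nᵢ is the stratum total.
Stratum 1 (2010–2014): n = 585; a·d/n = 317·133/585 = 72.0701; b·c/n = 57·78/585 = 7.6000
Stratum 2 (2015–2019): n = 260; a·d/n = 153·51/260 = 30.0115; b·c/n = 32·24/260 = 2.9538
OR_MH = (72.0701 + 30.0115) / (7.6000 + 2.9538) = 102.0816 / 10.5538 = 9.67246

9.67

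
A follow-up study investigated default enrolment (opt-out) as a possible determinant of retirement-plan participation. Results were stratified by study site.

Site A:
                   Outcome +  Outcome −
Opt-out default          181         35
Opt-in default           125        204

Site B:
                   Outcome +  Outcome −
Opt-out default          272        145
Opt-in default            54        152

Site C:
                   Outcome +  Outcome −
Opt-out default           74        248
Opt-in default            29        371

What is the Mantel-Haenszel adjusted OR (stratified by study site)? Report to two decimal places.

OR_MH = Σ(aᵢdᵢ/nᵢ) / Σ(bᵢcᵢ/nᵢ), where nᵢ is the stratum total.
Stratum 1 (Site A): n = 545; a·d/n = 181·204/545 = 67.7505; b·c/n = 35·125/545 = 8.0275
Stratum 2 (Site B): n = 623; a·d/n = 272·152/623 = 66.3628; b·c/n = 145·54/623 = 12.5682
Stratum 3 (Site C): n = 722; a·d/n = 74·371/722 = 38.0249; b·c/n = 248·29/722 = 9.9612
OR_MH = (67.7505 + 66.3628 + 38.0249) / (8.0275 + 12.5682 + 9.9612) = 172.1382 / 30.5570 = 5.63335

5.63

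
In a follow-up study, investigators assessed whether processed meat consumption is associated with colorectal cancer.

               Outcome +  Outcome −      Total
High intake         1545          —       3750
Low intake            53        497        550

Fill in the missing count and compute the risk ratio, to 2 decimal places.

The missing cell is in the exposed row: 3750 − 1545 = 2205.
So a = 1545, b = 2205, c = 53, d = 497.
RR = [a/(a+b)] / [c/(c+d)] = (1545/3750) / (53/550) = 0.41200/0.09636 = 4.27547

4.28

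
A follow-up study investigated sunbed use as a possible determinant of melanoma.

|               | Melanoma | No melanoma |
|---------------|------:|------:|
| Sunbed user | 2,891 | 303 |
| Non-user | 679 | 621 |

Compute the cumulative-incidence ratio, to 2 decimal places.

Cells: a = 2891, b = 303, c = 679, d = 621.
Risk in exposed = 2891/3194 = 0.90513; risk in unexposed = 679/1300 = 0.52231.
RR = 0.90513 / 0.52231 = 1.73295
The risk among the exposed is 1.73 times that among the unexposed.

1.73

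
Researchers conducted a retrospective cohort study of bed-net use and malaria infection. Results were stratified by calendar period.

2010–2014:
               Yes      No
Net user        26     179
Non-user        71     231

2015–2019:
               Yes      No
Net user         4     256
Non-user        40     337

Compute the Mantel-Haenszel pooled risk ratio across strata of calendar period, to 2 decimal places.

RR_MH = Σ(aᵢ·n₀ᵢ/nᵢ) / Σ(cᵢ·n₁ᵢ/nᵢ), with n₁ᵢ = aᵢ+bᵢ (exposed), n₀ᵢ = cᵢ+dᵢ (unexposed), nᵢ = n₁ᵢ+n₀ᵢ.
Stratum 1 (2010–2014): n₁ = 205, n₀ = 302, n = 507; a·n₀/n = 26·302/507 = 15.4872; c·n₁/n = 71·205/507 = 28.7081
Stratum 2 (2015–2019): n₁ = 260, n₀ = 377, n = 637; a·n₀/n = 4·377/637 = 2.3673; c·n₁/n = 40·260/637 = 16.3265
RR_MH = (15.4872 + 2.3673) / (28.7081 + 16.3265) = 17.8545 / 45.0346 = 0.39646

0.40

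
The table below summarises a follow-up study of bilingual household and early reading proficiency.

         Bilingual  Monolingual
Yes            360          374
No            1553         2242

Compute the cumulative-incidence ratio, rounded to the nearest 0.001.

1.316

Reading the table with exposure as columns: a = 360 (Bilingual, case), b = 1553 (Bilingual, non-case), c = 374 (Monolingual, case), d = 2242.
Risk in exposed = 360/1913 = 0.18819; risk in unexposed = 374/2616 = 0.14297.
RR = 0.18819 / 0.14297 = 1.31630
The risk among the exposed is 1.32 times that among the unexposed.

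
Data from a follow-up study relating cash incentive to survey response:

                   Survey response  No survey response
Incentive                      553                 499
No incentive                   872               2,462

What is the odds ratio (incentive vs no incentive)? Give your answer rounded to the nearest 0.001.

3.129

Cells: a = 553, b = 499, c = 872, d = 2462.
OR = (a·d)/(b·c) = (553 × 2462) / (499 × 872) = 1361486 / 435128 = 3.12893
The odds of survey response are about 3.13 times as high in the incentive group.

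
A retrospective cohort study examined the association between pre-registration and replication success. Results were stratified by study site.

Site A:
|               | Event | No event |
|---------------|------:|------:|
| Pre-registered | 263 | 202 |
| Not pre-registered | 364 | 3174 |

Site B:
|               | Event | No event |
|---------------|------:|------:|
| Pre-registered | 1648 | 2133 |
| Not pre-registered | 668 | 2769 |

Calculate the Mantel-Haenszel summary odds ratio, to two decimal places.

OR_MH = Σ(aᵢdᵢ/nᵢ) / Σ(bᵢcᵢ/nᵢ), where nᵢ is the stratum total.
Stratum 1 (Site A): n = 4003; a·d/n = 263·3174/4003 = 208.5341; b·c/n = 202·364/4003 = 18.3682
Stratum 2 (Site B): n = 7218; a·d/n = 1648·2769/7218 = 632.2128; b·c/n = 2133·668/7218 = 197.4015
OR_MH = (208.5341 + 632.2128) / (18.3682 + 197.4015) = 840.7469 / 215.7697 = 3.89650

3.90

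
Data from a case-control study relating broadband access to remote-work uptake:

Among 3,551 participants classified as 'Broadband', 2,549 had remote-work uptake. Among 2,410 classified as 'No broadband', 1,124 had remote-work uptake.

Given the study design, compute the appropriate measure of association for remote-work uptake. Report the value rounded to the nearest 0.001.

From the description: a = 2549, b = 1002, c = 1124, d = 1286.
This is a case-control study: participants were sampled on outcome status, so risks in the source population cannot be estimated directly — relative risk is not valid here. The odds ratio is the appropriate measure.
OR = (a·d)/(b·c) = (2549 × 1286) / (1002 × 1124) = 3278014 / 1126248 = 2.91056

2.911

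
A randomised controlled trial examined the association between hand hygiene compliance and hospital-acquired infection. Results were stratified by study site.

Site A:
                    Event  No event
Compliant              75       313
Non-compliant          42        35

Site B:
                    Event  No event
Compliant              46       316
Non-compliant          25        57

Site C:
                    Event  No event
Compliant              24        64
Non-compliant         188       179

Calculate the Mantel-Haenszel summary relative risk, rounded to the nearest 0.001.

RR_MH = Σ(aᵢ·n₀ᵢ/nᵢ) / Σ(cᵢ·n₁ᵢ/nᵢ), with n₁ᵢ = aᵢ+bᵢ (exposed), n₀ᵢ = cᵢ+dᵢ (unexposed), nᵢ = n₁ᵢ+n₀ᵢ.
Stratum 1 (Site A): n₁ = 388, n₀ = 77, n = 465; a·n₀/n = 75·77/465 = 12.4194; c·n₁/n = 42·388/465 = 35.0452
Stratum 2 (Site B): n₁ = 362, n₀ = 82, n = 444; a·n₀/n = 46·82/444 = 8.4955; c·n₁/n = 25·362/444 = 20.3829
Stratum 3 (Site C): n₁ = 88, n₀ = 367, n = 455; a·n₀/n = 24·367/455 = 19.3582; c·n₁/n = 188·88/455 = 36.3604
RR_MH = (12.4194 + 8.4955 + 19.3582) / (35.0452 + 20.3829 + 36.3604) = 40.2731 / 91.7885 = 0.43876

0.439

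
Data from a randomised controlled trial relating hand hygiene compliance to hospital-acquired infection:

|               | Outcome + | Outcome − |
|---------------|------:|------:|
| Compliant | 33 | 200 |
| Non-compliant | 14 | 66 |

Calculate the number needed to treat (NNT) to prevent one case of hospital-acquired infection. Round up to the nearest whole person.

30

Risk in treated group = 33/233 = 0.14163; risk in control = 14/80 = 0.17500.
Absolute risk reduction = 0.17500 − 0.14163 = 0.03337
NNT = 1 / ARR = 1 / 0.03337 = 29.968 → round up → 30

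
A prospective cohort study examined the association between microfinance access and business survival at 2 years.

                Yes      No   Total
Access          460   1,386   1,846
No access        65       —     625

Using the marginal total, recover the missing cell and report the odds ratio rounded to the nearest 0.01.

2.86

The missing cell is in the unexposed row: 625 − 65 = 560.
So a = 460, b = 1386, c = 65, d = 560.
OR = (a·d)/(b·c) = (460 × 560) / (1386 × 65) = 257600 / 90090 = 2.85936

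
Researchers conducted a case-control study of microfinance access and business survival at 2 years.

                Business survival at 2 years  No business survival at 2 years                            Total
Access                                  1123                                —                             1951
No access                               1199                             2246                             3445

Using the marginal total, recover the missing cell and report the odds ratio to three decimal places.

2.541

The missing cell is in the exposed row: 1951 − 1123 = 828.
So a = 1123, b = 828, c = 1199, d = 2246.
OR = (a·d)/(b·c) = (1123 × 2246) / (828 × 1199) = 2522258 / 992772 = 2.54062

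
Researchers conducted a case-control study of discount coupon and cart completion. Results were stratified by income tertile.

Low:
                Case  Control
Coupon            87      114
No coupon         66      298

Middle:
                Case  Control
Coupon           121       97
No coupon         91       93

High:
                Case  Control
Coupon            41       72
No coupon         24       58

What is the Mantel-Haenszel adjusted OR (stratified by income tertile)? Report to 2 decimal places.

1.95

OR_MH = Σ(aᵢdᵢ/nᵢ) / Σ(bᵢcᵢ/nᵢ), where nᵢ is the stratum total.
Stratum 1 (Low): n = 565; a·d/n = 87·298/565 = 45.8867; b·c/n = 114·66/565 = 13.3168
Stratum 2 (Middle): n = 402; a·d/n = 121·93/402 = 27.9925; b·c/n = 97·91/402 = 21.9577
Stratum 3 (High): n = 195; a·d/n = 41·58/195 = 12.1949; b·c/n = 72·24/195 = 8.8615
OR_MH = (45.8867 + 27.9925 + 12.1949) / (13.3168 + 21.9577 + 8.8615) = 86.0741 / 44.1361 = 1.95020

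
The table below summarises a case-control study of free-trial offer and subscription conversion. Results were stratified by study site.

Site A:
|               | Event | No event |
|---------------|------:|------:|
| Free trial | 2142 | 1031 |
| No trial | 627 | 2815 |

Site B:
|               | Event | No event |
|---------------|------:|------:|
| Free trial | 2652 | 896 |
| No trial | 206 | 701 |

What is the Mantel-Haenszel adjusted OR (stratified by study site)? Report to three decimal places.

9.549

OR_MH = Σ(aᵢdᵢ/nᵢ) / Σ(bᵢcᵢ/nᵢ), where nᵢ is the stratum total.
Stratum 1 (Site A): n = 6615; a·d/n = 2142·2815/6615 = 911.5238; b·c/n = 1031·627/6615 = 97.7229
Stratum 2 (Site B): n = 4455; a·d/n = 2652·701/4455 = 417.2956; b·c/n = 896·206/4455 = 41.4312
OR_MH = (911.5238 + 417.2956) / (97.7229 + 41.4312) = 1328.8194 / 139.1541 = 9.54927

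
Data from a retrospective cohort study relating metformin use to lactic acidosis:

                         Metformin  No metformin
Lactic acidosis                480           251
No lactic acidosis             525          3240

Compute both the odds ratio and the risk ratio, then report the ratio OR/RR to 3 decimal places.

Reading the table with exposure as columns: a = 480 (Metformin, case), b = 525 (Metformin, non-case), c = 251 (No metformin, case), d = 3240.
OR = (480·3240)/(525·251) = 1555200/131775 = 11.80194
Risk in exposed = 480/1005 = 0.47761; risk in unexposed = 251/3491 = 0.07190; RR = 6.64280
OR/RR = 11.80194 / 6.64280 = 1.77665
The outcome is not rare, so the OR lies further from 1 than the RR.

1.777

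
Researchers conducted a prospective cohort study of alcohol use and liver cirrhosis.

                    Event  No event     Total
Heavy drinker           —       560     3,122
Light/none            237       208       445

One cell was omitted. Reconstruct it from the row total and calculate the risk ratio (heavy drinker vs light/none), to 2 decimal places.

1.54

The missing cell is in the exposed row: 3122 − 560 = 2562.
So a = 2562, b = 560, c = 237, d = 208.
RR = [a/(a+b)] / [c/(c+d)] = (2562/3122) / (237/445) = 0.82063/0.53258 = 1.54084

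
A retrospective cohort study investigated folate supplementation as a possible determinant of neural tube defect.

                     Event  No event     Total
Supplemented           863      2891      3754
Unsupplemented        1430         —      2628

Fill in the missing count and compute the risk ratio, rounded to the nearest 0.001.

The missing cell is in the unexposed row: 2628 − 1430 = 1198.
So a = 863, b = 2891, c = 1430, d = 1198.
RR = [a/(a+b)] / [c/(c+d)] = (863/3754) / (1430/2628) = 0.22989/0.54414 = 0.42248

0.422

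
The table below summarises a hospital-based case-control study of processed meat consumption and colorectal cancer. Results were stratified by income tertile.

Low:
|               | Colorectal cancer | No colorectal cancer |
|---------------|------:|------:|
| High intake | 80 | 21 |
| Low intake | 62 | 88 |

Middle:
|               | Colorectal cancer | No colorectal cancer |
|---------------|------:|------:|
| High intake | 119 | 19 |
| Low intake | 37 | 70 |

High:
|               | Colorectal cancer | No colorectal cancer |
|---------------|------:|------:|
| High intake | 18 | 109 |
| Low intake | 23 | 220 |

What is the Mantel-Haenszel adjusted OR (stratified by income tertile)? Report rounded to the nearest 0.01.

4.90

OR_MH = Σ(aᵢdᵢ/nᵢ) / Σ(bᵢcᵢ/nᵢ), where nᵢ is the stratum total.
Stratum 1 (Low): n = 251; a·d/n = 80·88/251 = 28.0478; b·c/n = 21·62/251 = 5.1873
Stratum 2 (Middle): n = 245; a·d/n = 119·70/245 = 34.0000; b·c/n = 19·37/245 = 2.8694
Stratum 3 (High): n = 370; a·d/n = 18·220/370 = 10.7027; b·c/n = 109·23/370 = 6.7757
OR_MH = (28.0478 + 34.0000 + 10.7027) / (5.1873 + 2.8694 + 6.7757) = 72.7505 / 14.8323 = 4.90487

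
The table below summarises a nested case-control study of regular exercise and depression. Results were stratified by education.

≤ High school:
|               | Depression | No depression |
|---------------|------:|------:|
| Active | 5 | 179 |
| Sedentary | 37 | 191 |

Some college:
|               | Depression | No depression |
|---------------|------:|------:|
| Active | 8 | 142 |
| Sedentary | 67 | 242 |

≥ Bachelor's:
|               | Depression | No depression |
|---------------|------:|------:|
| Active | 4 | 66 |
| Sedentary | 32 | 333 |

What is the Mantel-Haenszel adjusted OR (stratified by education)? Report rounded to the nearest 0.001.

0.230

OR_MH = Σ(aᵢdᵢ/nᵢ) / Σ(bᵢcᵢ/nᵢ), where nᵢ is the stratum total.
Stratum 1 (≤ High school): n = 412; a·d/n = 5·191/412 = 2.3180; b·c/n = 179·37/412 = 16.0752
Stratum 2 (Some college): n = 459; a·d/n = 8·242/459 = 4.2179; b·c/n = 142·67/459 = 20.7277
Stratum 3 (≥ Bachelor's): n = 435; a·d/n = 4·333/435 = 3.0621; b·c/n = 66·32/435 = 4.8552
OR_MH = (2.3180 + 4.2179 + 3.0621) / (16.0752 + 20.7277 + 4.8552) = 9.5979 / 41.6581 = 0.23040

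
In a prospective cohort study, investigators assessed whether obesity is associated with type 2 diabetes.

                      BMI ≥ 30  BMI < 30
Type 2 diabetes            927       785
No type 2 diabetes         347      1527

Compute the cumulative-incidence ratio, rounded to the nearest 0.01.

Reading the table with exposure as columns: a = 927 (BMI ≥ 30, case), b = 347 (BMI ≥ 30, non-case), c = 785 (BMI < 30, case), d = 1527.
Risk in exposed = 927/1274 = 0.72763; risk in unexposed = 785/2312 = 0.33953.
RR = 0.72763 / 0.33953 = 2.14303
The risk among the exposed is 2.14 times that among the unexposed.

2.14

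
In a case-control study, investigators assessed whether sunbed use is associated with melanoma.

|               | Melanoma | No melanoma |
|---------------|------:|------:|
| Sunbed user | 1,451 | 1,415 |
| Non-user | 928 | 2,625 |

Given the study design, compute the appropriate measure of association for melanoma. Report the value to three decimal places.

Cells: a = 1451, b = 1415, c = 928, d = 2625.
This is a case-control study: participants were sampled on outcome status, so risks in the source population cannot be estimated directly — relative risk is not valid here. The odds ratio is the appropriate measure.
OR = (a·d)/(b·c) = (1451 × 2625) / (1415 × 928) = 3808875 / 1313120 = 2.90063

2.901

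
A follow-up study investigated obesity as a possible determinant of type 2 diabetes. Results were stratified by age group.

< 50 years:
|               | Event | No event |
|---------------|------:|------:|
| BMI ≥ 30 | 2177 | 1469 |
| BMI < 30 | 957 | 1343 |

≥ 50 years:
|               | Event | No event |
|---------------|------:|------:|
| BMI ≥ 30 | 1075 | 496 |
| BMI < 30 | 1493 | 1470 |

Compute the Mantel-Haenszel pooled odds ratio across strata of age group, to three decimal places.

2.102

OR_MH = Σ(aᵢdᵢ/nᵢ) / Σ(bᵢcᵢ/nᵢ), where nᵢ is the stratum total.
Stratum 1 (< 50 years): n = 5946; a·d/n = 2177·1343/5946 = 491.7106; b·c/n = 1469·957/5946 = 236.4334
Stratum 2 (≥ 50 years): n = 4534; a·d/n = 1075·1470/4534 = 348.5333; b·c/n = 496·1493/4534 = 163.3277
OR_MH = (491.7106 + 348.5333) / (236.4334 + 163.3277) = 840.2439 / 399.7611 = 2.10186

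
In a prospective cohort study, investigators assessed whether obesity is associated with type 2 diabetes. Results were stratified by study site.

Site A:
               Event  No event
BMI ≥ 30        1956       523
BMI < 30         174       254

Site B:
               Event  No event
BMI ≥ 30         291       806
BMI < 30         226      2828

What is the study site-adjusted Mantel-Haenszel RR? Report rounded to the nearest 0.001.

2.413

RR_MH = Σ(aᵢ·n₀ᵢ/nᵢ) / Σ(cᵢ·n₁ᵢ/nᵢ), with n₁ᵢ = aᵢ+bᵢ (exposed), n₀ᵢ = cᵢ+dᵢ (unexposed), nᵢ = n₁ᵢ+n₀ᵢ.
Stratum 1 (Site A): n₁ = 2479, n₀ = 428, n = 2907; a·n₀/n = 1956·428/2907 = 287.9835; c·n₁/n = 174·2479/2907 = 148.3818
Stratum 2 (Site B): n₁ = 1097, n₀ = 3054, n = 4151; a·n₀/n = 291·3054/4151 = 214.0964; c·n₁/n = 226·1097/4151 = 59.7258
RR_MH = (287.9835 + 214.0964) / (148.3818 + 59.7258) = 502.0799 / 208.1077 = 2.41260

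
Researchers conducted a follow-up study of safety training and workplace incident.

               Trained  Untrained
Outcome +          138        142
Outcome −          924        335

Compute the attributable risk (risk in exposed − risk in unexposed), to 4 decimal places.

Reading the table with exposure as columns: a = 138 (Trained, case), b = 924 (Trained, non-case), c = 142 (Untrained, case), d = 335.
Risk in exposed = 138/1062 = 0.129944; risk in unexposed = 142/477 = 0.297694.
Risk difference = 0.129944 − 0.297694 = -0.167750

-0.1678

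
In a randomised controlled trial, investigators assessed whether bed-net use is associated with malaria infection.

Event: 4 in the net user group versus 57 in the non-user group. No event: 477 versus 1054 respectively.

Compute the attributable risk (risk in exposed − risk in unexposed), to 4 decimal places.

From the description: a = 4, b = 477, c = 57, d = 1054.
Risk in exposed = 4/481 = 0.008316; risk in unexposed = 57/1111 = 0.051305.
Risk difference = 0.008316 − 0.051305 = -0.042989

-0.0430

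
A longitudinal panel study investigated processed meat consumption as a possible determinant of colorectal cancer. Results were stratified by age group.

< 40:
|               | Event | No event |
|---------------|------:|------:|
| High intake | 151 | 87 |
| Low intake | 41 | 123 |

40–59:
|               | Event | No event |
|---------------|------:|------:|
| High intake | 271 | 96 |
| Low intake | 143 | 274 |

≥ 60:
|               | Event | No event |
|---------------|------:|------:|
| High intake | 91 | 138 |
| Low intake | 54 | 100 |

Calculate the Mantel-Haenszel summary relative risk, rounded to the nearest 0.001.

RR_MH = Σ(aᵢ·n₀ᵢ/nᵢ) / Σ(cᵢ·n₁ᵢ/nᵢ), with n₁ᵢ = aᵢ+bᵢ (exposed), n₀ᵢ = cᵢ+dᵢ (unexposed), nᵢ = n₁ᵢ+n₀ᵢ.
Stratum 1 (< 40): n₁ = 238, n₀ = 164, n = 402; a·n₀/n = 151·164/402 = 61.6020; c·n₁/n = 41·238/402 = 24.2736
Stratum 2 (40–59): n₁ = 367, n₀ = 417, n = 784; a·n₀/n = 271·417/784 = 144.1416; c·n₁/n = 143·367/784 = 66.9401
Stratum 3 (≥ 60): n₁ = 229, n₀ = 154, n = 383; a·n₀/n = 91·154/383 = 36.5901; c·n₁/n = 54·229/383 = 32.2872
RR_MH = (61.6020 + 144.1416 + 36.5901) / (24.2736 + 66.9401 + 32.2872) = 242.3337 / 123.5009 = 1.96220

1.962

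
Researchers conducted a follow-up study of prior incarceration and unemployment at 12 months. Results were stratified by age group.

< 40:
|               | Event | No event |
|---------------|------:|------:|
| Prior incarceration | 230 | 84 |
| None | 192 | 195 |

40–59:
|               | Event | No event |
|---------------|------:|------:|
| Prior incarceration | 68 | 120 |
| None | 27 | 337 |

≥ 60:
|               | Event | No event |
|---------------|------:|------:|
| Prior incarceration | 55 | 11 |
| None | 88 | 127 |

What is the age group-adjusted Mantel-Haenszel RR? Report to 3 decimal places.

RR_MH = Σ(aᵢ·n₀ᵢ/nᵢ) / Σ(cᵢ·n₁ᵢ/nᵢ), with n₁ᵢ = aᵢ+bᵢ (exposed), n₀ᵢ = cᵢ+dᵢ (unexposed), nᵢ = n₁ᵢ+n₀ᵢ.
Stratum 1 (< 40): n₁ = 314, n₀ = 387, n = 701; a·n₀/n = 230·387/701 = 126.9757; c·n₁/n = 192·314/701 = 86.0029
Stratum 2 (40–59): n₁ = 188, n₀ = 364, n = 552; a·n₀/n = 68·364/552 = 44.8406; c·n₁/n = 27·188/552 = 9.1957
Stratum 3 (≥ 60): n₁ = 66, n₀ = 215, n = 281; a·n₀/n = 55·215/281 = 42.0819; c·n₁/n = 88·66/281 = 20.6690
RR_MH = (126.9757 + 44.8406 + 42.0819) / (86.0029 + 9.1957 + 20.6690) = 213.8982 / 115.8675 = 1.84606

1.846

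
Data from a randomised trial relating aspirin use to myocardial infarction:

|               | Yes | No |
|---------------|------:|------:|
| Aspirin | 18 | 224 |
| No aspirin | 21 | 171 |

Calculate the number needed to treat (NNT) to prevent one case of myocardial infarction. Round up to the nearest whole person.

29

Risk in treated group = 18/242 = 0.07438; risk in control = 21/192 = 0.10938.
Absolute risk reduction = 0.10938 − 0.07438 = 0.03499
NNT = 1 / ARR = 1 / 0.03499 = 28.576 → round up → 29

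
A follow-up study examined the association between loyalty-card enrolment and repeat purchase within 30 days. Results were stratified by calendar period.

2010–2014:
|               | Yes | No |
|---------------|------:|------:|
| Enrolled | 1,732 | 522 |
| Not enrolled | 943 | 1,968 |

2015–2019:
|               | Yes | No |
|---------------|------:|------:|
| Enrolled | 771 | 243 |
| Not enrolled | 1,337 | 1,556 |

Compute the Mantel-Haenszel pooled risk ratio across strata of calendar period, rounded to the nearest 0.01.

RR_MH = Σ(aᵢ·n₀ᵢ/nᵢ) / Σ(cᵢ·n₁ᵢ/nᵢ), with n₁ᵢ = aᵢ+bᵢ (exposed), n₀ᵢ = cᵢ+dᵢ (unexposed), nᵢ = n₁ᵢ+n₀ᵢ.
Stratum 1 (2010–2014): n₁ = 2254, n₀ = 2911, n = 5165; a·n₀/n = 1732·2911/5165 = 976.1572; c·n₁/n = 943·2254/5165 = 411.5241
Stratum 2 (2015–2019): n₁ = 1014, n₀ = 2893, n = 3907; a·n₀/n = 771·2893/3907 = 570.8992; c·n₁/n = 1337·1014/3907 = 346.9972
RR_MH = (976.1572 + 570.8992) / (411.5241 + 346.9972) = 1547.0564 / 758.5213 = 2.03957

2.04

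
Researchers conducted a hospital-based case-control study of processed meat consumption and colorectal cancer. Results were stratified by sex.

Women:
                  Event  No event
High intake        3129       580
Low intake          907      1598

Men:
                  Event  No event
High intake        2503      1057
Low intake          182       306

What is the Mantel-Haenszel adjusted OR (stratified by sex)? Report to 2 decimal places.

7.52

OR_MH = Σ(aᵢdᵢ/nᵢ) / Σ(bᵢcᵢ/nᵢ), where nᵢ is the stratum total.
Stratum 1 (Women): n = 6214; a·d/n = 3129·1598/6214 = 804.6575; b·c/n = 580·907/6214 = 84.6572
Stratum 2 (Men): n = 4048; a·d/n = 2503·306/4048 = 189.2090; b·c/n = 1057·182/4048 = 47.5232
OR_MH = (804.6575 + 189.2090) / (84.6572 + 47.5232) = 993.8665 / 132.1804 = 7.51901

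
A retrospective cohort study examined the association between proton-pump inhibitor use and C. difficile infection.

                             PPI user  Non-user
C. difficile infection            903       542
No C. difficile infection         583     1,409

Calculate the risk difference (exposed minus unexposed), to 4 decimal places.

0.3299

Reading the table with exposure as columns: a = 903 (PPI user, case), b = 583 (PPI user, non-case), c = 542 (Non-user, case), d = 1409.
Risk in exposed = 903/1486 = 0.607672; risk in unexposed = 542/1951 = 0.277806.
Risk difference = 0.607672 − 0.277806 = 0.329865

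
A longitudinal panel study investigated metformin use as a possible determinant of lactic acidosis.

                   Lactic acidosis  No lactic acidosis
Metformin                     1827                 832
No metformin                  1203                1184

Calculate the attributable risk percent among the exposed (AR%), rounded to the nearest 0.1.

Cells: a = 1827, b = 832, c = 1203, d = 1184.
Risk in exposed = 1827/2659 = 0.68710; risk in unexposed = 1203/2387 = 0.50398.
RR = 0.68710/0.50398 = 1.36335
AR% = (RR − 1)/RR × 100 = (1.36335 − 1)/1.36335 × 100 = 26.6512%

26.7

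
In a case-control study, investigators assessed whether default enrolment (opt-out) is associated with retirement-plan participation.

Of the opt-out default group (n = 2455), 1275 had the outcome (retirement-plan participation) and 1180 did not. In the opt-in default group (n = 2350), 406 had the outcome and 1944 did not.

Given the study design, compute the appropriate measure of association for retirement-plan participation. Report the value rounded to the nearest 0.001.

5.174

From the description: a = 1275, b = 1180, c = 406, d = 1944.
This is a case-control study: participants were sampled on outcome status, so risks in the source population cannot be estimated directly — relative risk is not valid here. The odds ratio is the appropriate measure.
OR = (a·d)/(b·c) = (1275 × 1944) / (1180 × 406) = 2478600 / 479080 = 5.17367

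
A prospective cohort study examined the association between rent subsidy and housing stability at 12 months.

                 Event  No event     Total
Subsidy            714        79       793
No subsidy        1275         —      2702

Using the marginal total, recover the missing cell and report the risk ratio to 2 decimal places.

The missing cell is in the unexposed row: 2702 − 1275 = 1427.
So a = 714, b = 79, c = 1275, d = 1427.
RR = [a/(a+b)] / [c/(c+d)] = (714/793) / (1275/2702) = 0.90038/0.47187 = 1.90810

1.91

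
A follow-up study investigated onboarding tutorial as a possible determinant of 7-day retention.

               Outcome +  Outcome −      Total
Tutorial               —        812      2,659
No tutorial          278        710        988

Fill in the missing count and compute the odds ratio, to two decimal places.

The missing cell is in the exposed row: 2659 − 812 = 1847.
So a = 1847, b = 812, c = 278, d = 710.
OR = (a·d)/(b·c) = (1847 × 710) / (812 × 278) = 1311370 / 225736 = 5.80931

5.81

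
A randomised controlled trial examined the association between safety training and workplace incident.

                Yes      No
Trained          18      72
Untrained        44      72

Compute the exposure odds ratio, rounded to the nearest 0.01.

0.41

Cells: a = 18, b = 72, c = 44, d = 72.
OR = (a·d)/(b·c) = (18 × 72) / (72 × 44) = 1296 / 3168 = 0.40909
Exposure is associated with lower odds of workplace incident (OR = 0.41 < 1).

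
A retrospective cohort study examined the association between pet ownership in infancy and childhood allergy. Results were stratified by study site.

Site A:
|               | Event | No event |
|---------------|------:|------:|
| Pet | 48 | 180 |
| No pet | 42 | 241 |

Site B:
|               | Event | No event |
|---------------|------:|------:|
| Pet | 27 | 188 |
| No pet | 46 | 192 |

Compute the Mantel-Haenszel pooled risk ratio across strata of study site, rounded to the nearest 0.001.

1.005

RR_MH = Σ(aᵢ·n₀ᵢ/nᵢ) / Σ(cᵢ·n₁ᵢ/nᵢ), with n₁ᵢ = aᵢ+bᵢ (exposed), n₀ᵢ = cᵢ+dᵢ (unexposed), nᵢ = n₁ᵢ+n₀ᵢ.
Stratum 1 (Site A): n₁ = 228, n₀ = 283, n = 511; a·n₀/n = 48·283/511 = 26.5832; c·n₁/n = 42·228/511 = 18.7397
Stratum 2 (Site B): n₁ = 215, n₀ = 238, n = 453; a·n₀/n = 27·238/453 = 14.1854; c·n₁/n = 46·215/453 = 21.8322
RR_MH = (26.5832 + 14.1854) / (18.7397 + 21.8322) = 40.7686 / 40.5720 = 1.00485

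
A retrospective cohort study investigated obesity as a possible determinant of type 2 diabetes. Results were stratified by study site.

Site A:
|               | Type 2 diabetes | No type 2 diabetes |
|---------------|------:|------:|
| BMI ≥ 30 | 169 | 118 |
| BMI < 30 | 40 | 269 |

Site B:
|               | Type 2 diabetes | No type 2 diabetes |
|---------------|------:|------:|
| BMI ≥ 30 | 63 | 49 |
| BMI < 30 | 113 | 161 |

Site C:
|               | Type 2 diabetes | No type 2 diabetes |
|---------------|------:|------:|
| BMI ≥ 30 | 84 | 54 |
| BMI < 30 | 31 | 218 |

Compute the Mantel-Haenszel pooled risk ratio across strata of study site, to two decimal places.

RR_MH = Σ(aᵢ·n₀ᵢ/nᵢ) / Σ(cᵢ·n₁ᵢ/nᵢ), with n₁ᵢ = aᵢ+bᵢ (exposed), n₀ᵢ = cᵢ+dᵢ (unexposed), nᵢ = n₁ᵢ+n₀ᵢ.
Stratum 1 (Site A): n₁ = 287, n₀ = 309, n = 596; a·n₀/n = 169·309/596 = 87.6191; c·n₁/n = 40·287/596 = 19.2617
Stratum 2 (Site B): n₁ = 112, n₀ = 274, n = 386; a·n₀/n = 63·274/386 = 44.7202; c·n₁/n = 113·112/386 = 32.7876
Stratum 3 (Site C): n₁ = 138, n₀ = 249, n = 387; a·n₀/n = 84·249/387 = 54.0465; c·n₁/n = 31·138/387 = 11.0543
RR_MH = (87.6191 + 44.7202 + 54.0465) / (19.2617 + 32.7876 + 11.0543) = 186.3858 / 63.1036 = 2.95365

2.95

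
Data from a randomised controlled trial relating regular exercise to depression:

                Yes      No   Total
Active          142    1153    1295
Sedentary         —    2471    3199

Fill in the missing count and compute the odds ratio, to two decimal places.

The missing cell is in the unexposed row: 3199 − 2471 = 728.
So a = 142, b = 1153, c = 728, d = 2471.
OR = (a·d)/(b·c) = (142 × 2471) / (1153 × 728) = 350882 / 839384 = 0.41802

0.42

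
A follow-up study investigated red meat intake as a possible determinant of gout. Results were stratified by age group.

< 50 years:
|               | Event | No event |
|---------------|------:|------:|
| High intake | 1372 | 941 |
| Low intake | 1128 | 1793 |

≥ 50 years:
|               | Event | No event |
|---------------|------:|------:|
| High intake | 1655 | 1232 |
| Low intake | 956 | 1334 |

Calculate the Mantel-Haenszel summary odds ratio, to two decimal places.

OR_MH = Σ(aᵢdᵢ/nᵢ) / Σ(bᵢcᵢ/nᵢ), where nᵢ is the stratum total.
Stratum 1 (< 50 years): n = 5234; a·d/n = 1372·1793/5234 = 470.0031; b·c/n = 941·1128/5234 = 202.7986
Stratum 2 (≥ 50 years): n = 5177; a·d/n = 1655·1334/5177 = 426.4574; b·c/n = 1232·956/5177 = 227.5047
OR_MH = (470.0031 + 426.4574) / (202.7986 + 227.5047) = 896.4605 / 430.3034 = 2.08332

2.08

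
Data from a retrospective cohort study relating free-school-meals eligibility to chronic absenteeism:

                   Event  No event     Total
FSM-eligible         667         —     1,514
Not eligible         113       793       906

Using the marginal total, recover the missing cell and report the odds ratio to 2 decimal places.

5.53

The missing cell is in the exposed row: 1514 − 667 = 847.
So a = 667, b = 847, c = 113, d = 793.
OR = (a·d)/(b·c) = (667 × 793) / (847 × 113) = 528931 / 95711 = 5.52633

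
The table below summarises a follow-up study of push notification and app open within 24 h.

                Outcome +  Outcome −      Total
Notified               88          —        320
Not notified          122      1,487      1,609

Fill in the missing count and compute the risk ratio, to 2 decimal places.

The missing cell is in the exposed row: 320 − 88 = 232.
So a = 88, b = 232, c = 122, d = 1487.
RR = [a/(a+b)] / [c/(c+d)] = (88/320) / (122/1609) = 0.27500/0.07582 = 3.62684

3.63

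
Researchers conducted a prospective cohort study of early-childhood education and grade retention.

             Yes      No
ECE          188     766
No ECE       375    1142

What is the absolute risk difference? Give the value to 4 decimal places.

-0.0501

Cells: a = 188, b = 766, c = 375, d = 1142.
Risk in exposed = 188/954 = 0.197065; risk in unexposed = 375/1517 = 0.247198.
Risk difference = 0.197065 − 0.247198 = -0.050133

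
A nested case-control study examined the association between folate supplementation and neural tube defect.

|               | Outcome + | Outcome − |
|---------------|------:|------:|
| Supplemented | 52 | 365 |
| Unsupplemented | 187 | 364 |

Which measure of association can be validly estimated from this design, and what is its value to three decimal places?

Cells: a = 52, b = 365, c = 187, d = 364.
This is a nested case-control study: participants were sampled on outcome status, so risks in the source population cannot be estimated directly — relative risk is not valid here. The odds ratio is the appropriate measure.
OR = (a·d)/(b·c) = (52 × 364) / (365 × 187) = 18928 / 68255 = 0.27731

0.277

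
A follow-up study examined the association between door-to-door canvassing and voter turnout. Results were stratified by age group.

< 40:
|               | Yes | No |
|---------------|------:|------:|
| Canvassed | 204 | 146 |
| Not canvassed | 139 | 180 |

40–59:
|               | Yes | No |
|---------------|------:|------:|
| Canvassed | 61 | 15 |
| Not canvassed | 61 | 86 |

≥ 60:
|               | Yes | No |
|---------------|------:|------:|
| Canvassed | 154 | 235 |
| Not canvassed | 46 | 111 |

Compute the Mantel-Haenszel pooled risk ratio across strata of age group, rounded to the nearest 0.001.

RR_MH = Σ(aᵢ·n₀ᵢ/nᵢ) / Σ(cᵢ·n₁ᵢ/nᵢ), with n₁ᵢ = aᵢ+bᵢ (exposed), n₀ᵢ = cᵢ+dᵢ (unexposed), nᵢ = n₁ᵢ+n₀ᵢ.
Stratum 1 (< 40): n₁ = 350, n₀ = 319, n = 669; a·n₀/n = 204·319/669 = 97.2735; c·n₁/n = 139·350/669 = 72.7205
Stratum 2 (40–59): n₁ = 76, n₀ = 147, n = 223; a·n₀/n = 61·147/223 = 40.2108; c·n₁/n = 61·76/223 = 20.7892
Stratum 3 (≥ 60): n₁ = 389, n₀ = 157, n = 546; a·n₀/n = 154·157/546 = 44.2821; c·n₁/n = 46·389/546 = 32.7729
RR_MH = (97.2735 + 40.2108 + 44.2821) / (72.7205 + 20.7892 + 32.7729) = 181.7664 / 126.2826 = 1.43936

1.439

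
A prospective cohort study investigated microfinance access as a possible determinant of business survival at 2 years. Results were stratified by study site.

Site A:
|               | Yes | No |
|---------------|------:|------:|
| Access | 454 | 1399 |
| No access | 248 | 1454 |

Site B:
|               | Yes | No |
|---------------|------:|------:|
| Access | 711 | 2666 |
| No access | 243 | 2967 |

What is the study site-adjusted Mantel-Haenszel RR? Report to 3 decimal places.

RR_MH = Σ(aᵢ·n₀ᵢ/nᵢ) / Σ(cᵢ·n₁ᵢ/nᵢ), with n₁ᵢ = aᵢ+bᵢ (exposed), n₀ᵢ = cᵢ+dᵢ (unexposed), nᵢ = n₁ᵢ+n₀ᵢ.
Stratum 1 (Site A): n₁ = 1853, n₀ = 1702, n = 3555; a·n₀/n = 454·1702/3555 = 217.3581; c·n₁/n = 248·1853/3555 = 129.2669
Stratum 2 (Site B): n₁ = 3377, n₀ = 3210, n = 6587; a·n₀/n = 711·3210/6587 = 346.4870; c·n₁/n = 243·3377/6587 = 124.5804
RR_MH = (217.3581 + 346.4870) / (129.2669 + 124.5804) = 563.8451 / 253.8473 = 2.22120

2.221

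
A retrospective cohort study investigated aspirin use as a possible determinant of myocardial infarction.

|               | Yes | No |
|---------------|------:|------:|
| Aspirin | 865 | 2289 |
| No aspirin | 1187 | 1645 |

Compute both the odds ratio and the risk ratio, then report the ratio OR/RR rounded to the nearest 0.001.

0.800

Cells: a = 865, b = 2289, c = 1187, d = 1645.
OR = (865·1645)/(2289·1187) = 1422925/2717043 = 0.52370
Risk in exposed = 865/3154 = 0.27425; risk in unexposed = 1187/2832 = 0.41914; RR = 0.65433
OR/RR = 0.52370 / 0.65433 = 0.80037
The outcome is not rare, so the OR lies further from 1 than the RR.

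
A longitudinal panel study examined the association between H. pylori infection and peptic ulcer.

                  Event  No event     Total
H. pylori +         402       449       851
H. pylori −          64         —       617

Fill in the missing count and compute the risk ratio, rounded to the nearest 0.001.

4.554

The missing cell is in the unexposed row: 617 − 64 = 553.
So a = 402, b = 449, c = 64, d = 553.
RR = [a/(a+b)] / [c/(c+d)] = (402/851) / (64/617) = 0.47239/0.10373 = 4.55409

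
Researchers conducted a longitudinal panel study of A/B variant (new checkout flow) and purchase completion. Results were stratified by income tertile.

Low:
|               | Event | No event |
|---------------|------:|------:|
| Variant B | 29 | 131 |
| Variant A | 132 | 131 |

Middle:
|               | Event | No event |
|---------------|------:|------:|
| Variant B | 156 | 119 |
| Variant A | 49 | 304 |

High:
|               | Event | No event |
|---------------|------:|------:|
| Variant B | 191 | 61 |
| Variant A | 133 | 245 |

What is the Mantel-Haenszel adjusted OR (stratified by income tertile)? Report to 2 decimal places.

2.52

OR_MH = Σ(aᵢdᵢ/nᵢ) / Σ(bᵢcᵢ/nᵢ), where nᵢ is the stratum total.
Stratum 1 (Low): n = 423; a·d/n = 29·131/423 = 8.9811; b·c/n = 131·132/423 = 40.8794
Stratum 2 (Middle): n = 628; a·d/n = 156·304/628 = 75.5159; b·c/n = 119·49/628 = 9.2850
Stratum 3 (High): n = 630; a·d/n = 191·245/630 = 74.2778; b·c/n = 61·133/630 = 12.8778
OR_MH = (8.9811 + 75.5159 + 74.2778) / (40.8794 + 9.2850 + 12.8778) = 158.7748 / 63.0422 = 2.51855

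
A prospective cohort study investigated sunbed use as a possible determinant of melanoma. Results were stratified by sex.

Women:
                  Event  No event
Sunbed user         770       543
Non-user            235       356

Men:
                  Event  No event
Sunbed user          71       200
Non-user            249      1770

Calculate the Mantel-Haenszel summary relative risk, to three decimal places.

1.575

RR_MH = Σ(aᵢ·n₀ᵢ/nᵢ) / Σ(cᵢ·n₁ᵢ/nᵢ), with n₁ᵢ = aᵢ+bᵢ (exposed), n₀ᵢ = cᵢ+dᵢ (unexposed), nᵢ = n₁ᵢ+n₀ᵢ.
Stratum 1 (Women): n₁ = 1313, n₀ = 591, n = 1904; a·n₀/n = 770·591/1904 = 239.0074; c·n₁/n = 235·1313/1904 = 162.0562
Stratum 2 (Men): n₁ = 271, n₀ = 2019, n = 2290; a·n₀/n = 71·2019/2290 = 62.5978; c·n₁/n = 249·271/2290 = 29.4668
RR_MH = (239.0074 + 62.5978) / (162.0562 + 29.4668) = 301.6052 / 191.5230 = 1.57477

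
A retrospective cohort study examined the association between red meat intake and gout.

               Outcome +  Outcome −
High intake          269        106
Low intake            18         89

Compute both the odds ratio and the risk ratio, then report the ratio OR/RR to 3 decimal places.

Cells: a = 269, b = 106, c = 18, d = 89.
OR = (269·89)/(106·18) = 23941/1908 = 12.54769
Risk in exposed = 269/375 = 0.71733; risk in unexposed = 18/107 = 0.16822; RR = 4.26415
OR/RR = 12.54769 / 4.26415 = 2.94260
The outcome is not rare, so the OR lies further from 1 than the RR.

2.943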